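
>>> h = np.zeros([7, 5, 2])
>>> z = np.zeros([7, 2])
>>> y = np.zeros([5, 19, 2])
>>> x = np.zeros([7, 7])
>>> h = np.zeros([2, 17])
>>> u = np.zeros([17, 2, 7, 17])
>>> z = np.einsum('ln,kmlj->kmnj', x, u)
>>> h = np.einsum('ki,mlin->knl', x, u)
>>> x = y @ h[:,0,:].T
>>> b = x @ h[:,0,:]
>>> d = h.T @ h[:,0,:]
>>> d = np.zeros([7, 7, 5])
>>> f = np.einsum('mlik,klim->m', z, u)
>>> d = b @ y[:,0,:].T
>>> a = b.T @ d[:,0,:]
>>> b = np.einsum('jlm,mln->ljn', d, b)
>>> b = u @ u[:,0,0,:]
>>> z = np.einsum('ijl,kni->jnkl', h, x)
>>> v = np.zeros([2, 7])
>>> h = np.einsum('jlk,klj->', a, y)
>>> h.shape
()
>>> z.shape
(17, 19, 5, 2)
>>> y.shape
(5, 19, 2)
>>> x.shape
(5, 19, 7)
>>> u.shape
(17, 2, 7, 17)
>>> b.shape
(17, 2, 7, 17)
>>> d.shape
(5, 19, 5)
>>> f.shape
(17,)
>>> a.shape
(2, 19, 5)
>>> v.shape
(2, 7)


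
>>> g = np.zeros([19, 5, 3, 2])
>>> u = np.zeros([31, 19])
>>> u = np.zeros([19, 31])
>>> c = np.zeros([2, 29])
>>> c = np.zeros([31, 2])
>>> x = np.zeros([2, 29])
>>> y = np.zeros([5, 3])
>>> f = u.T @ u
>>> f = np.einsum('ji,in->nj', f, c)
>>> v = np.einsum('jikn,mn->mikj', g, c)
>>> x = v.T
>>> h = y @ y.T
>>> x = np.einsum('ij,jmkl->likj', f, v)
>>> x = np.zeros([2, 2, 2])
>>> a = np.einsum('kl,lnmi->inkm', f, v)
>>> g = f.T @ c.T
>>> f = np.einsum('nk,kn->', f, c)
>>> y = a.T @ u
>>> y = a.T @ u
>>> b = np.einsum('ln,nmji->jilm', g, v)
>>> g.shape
(31, 31)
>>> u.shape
(19, 31)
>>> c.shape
(31, 2)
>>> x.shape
(2, 2, 2)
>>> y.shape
(3, 2, 5, 31)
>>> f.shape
()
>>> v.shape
(31, 5, 3, 19)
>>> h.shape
(5, 5)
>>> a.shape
(19, 5, 2, 3)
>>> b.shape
(3, 19, 31, 5)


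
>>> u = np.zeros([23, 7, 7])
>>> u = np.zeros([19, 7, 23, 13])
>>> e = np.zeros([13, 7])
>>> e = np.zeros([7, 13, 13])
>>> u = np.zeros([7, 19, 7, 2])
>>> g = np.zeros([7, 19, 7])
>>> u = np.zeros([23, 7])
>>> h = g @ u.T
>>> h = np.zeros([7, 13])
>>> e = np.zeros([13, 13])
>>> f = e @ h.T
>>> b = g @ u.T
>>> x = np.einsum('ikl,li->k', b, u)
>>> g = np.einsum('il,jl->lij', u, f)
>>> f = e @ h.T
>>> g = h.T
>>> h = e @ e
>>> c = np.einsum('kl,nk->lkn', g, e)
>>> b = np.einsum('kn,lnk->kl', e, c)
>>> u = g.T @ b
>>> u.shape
(7, 7)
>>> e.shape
(13, 13)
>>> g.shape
(13, 7)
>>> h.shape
(13, 13)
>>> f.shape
(13, 7)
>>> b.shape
(13, 7)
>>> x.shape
(19,)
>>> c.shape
(7, 13, 13)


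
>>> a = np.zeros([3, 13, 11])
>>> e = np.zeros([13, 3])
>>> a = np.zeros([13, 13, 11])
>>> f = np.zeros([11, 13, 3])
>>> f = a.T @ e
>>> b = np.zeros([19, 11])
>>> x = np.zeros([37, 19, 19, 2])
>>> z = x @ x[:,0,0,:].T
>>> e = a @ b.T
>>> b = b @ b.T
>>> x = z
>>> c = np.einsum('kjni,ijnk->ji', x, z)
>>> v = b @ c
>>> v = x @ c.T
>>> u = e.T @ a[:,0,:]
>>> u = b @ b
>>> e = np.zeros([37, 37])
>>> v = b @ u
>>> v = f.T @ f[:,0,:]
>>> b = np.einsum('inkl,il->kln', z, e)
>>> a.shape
(13, 13, 11)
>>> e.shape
(37, 37)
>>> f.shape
(11, 13, 3)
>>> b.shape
(19, 37, 19)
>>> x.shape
(37, 19, 19, 37)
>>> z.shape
(37, 19, 19, 37)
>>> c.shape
(19, 37)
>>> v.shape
(3, 13, 3)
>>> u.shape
(19, 19)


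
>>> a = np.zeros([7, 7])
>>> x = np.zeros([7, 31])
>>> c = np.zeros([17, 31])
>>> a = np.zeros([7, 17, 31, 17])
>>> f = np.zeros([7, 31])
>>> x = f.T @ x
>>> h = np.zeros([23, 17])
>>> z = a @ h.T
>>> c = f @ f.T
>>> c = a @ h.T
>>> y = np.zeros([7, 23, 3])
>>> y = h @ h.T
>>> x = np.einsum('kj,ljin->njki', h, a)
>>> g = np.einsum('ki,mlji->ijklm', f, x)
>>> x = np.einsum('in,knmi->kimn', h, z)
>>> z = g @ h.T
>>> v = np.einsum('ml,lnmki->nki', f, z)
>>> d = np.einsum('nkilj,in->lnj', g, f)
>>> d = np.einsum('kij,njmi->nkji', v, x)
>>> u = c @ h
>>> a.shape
(7, 17, 31, 17)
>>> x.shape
(7, 23, 31, 17)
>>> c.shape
(7, 17, 31, 23)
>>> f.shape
(7, 31)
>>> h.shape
(23, 17)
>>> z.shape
(31, 23, 7, 17, 23)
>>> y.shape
(23, 23)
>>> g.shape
(31, 23, 7, 17, 17)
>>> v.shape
(23, 17, 23)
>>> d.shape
(7, 23, 23, 17)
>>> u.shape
(7, 17, 31, 17)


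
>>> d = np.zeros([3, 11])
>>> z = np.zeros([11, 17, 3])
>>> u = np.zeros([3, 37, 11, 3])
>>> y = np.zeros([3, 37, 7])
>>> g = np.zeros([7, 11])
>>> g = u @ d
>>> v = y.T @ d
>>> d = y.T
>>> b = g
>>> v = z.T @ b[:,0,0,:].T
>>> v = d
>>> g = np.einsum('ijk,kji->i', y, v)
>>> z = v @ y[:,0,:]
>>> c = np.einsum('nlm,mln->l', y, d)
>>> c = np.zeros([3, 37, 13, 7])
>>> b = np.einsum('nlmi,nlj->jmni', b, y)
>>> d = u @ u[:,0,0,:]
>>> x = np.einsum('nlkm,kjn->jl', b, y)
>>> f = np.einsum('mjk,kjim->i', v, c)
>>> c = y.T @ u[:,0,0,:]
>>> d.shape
(3, 37, 11, 3)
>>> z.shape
(7, 37, 7)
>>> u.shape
(3, 37, 11, 3)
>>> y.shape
(3, 37, 7)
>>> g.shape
(3,)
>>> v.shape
(7, 37, 3)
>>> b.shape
(7, 11, 3, 11)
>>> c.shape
(7, 37, 3)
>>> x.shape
(37, 11)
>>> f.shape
(13,)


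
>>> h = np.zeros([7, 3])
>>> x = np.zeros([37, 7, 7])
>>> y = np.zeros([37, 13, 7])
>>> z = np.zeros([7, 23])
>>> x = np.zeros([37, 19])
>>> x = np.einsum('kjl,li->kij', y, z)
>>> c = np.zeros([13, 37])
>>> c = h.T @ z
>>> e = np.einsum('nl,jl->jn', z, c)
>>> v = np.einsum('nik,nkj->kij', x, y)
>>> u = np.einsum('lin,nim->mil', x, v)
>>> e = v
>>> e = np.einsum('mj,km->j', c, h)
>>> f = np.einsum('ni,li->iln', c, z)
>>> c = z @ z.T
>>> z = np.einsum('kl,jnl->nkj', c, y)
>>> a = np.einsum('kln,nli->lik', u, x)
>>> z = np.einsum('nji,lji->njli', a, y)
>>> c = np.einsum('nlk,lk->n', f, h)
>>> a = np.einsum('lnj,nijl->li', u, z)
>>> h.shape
(7, 3)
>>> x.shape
(37, 23, 13)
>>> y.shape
(37, 13, 7)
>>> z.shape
(23, 13, 37, 7)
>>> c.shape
(23,)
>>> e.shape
(23,)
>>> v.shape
(13, 23, 7)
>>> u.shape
(7, 23, 37)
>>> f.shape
(23, 7, 3)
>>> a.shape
(7, 13)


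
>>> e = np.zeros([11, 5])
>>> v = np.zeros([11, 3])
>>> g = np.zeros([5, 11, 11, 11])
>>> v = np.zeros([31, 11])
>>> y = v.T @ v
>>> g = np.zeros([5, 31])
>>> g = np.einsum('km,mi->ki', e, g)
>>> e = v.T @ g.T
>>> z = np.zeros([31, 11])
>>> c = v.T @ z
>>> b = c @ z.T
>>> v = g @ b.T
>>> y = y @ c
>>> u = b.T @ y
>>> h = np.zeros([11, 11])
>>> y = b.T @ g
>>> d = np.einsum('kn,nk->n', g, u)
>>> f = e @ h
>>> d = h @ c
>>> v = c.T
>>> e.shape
(11, 11)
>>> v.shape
(11, 11)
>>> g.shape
(11, 31)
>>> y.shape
(31, 31)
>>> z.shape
(31, 11)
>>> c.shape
(11, 11)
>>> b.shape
(11, 31)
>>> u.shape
(31, 11)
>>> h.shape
(11, 11)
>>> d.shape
(11, 11)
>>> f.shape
(11, 11)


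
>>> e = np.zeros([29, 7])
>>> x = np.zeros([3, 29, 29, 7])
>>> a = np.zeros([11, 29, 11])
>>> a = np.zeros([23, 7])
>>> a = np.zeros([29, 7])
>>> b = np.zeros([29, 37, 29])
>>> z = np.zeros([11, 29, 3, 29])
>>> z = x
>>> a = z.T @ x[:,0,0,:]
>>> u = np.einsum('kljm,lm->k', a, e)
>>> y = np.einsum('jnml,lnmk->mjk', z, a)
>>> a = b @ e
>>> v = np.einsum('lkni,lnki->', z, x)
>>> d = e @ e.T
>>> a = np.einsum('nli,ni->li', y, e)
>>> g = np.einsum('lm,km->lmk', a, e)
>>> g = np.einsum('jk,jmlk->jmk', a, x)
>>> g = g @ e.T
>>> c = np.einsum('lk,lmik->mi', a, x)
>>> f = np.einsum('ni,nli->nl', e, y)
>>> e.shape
(29, 7)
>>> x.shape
(3, 29, 29, 7)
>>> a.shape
(3, 7)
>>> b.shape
(29, 37, 29)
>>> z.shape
(3, 29, 29, 7)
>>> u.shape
(7,)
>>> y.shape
(29, 3, 7)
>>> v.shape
()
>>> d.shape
(29, 29)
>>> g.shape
(3, 29, 29)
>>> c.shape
(29, 29)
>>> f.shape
(29, 3)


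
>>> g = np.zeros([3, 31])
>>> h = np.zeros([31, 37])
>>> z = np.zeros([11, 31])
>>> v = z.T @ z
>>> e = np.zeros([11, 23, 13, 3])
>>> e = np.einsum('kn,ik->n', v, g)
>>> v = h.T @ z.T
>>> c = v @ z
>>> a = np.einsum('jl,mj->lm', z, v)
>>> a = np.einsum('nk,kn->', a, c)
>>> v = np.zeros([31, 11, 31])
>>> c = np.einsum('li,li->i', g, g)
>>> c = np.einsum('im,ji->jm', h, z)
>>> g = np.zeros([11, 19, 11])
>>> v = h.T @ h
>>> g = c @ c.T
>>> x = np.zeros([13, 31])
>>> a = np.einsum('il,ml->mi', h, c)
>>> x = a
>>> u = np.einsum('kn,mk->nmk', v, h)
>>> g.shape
(11, 11)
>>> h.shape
(31, 37)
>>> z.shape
(11, 31)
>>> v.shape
(37, 37)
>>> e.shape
(31,)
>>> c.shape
(11, 37)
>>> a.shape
(11, 31)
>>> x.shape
(11, 31)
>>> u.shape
(37, 31, 37)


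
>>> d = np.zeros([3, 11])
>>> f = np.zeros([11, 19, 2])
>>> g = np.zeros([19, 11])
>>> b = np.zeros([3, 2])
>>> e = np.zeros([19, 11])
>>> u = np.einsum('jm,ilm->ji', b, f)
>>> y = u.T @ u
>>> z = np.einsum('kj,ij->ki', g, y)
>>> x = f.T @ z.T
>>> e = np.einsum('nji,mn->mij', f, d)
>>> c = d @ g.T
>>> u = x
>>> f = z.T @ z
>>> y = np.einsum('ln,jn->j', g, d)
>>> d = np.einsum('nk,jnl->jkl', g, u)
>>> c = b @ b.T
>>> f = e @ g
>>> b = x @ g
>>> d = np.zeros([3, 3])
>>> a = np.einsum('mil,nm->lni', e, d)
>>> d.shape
(3, 3)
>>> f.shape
(3, 2, 11)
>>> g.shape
(19, 11)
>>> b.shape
(2, 19, 11)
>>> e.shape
(3, 2, 19)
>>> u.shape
(2, 19, 19)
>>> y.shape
(3,)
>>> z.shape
(19, 11)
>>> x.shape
(2, 19, 19)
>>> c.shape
(3, 3)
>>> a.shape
(19, 3, 2)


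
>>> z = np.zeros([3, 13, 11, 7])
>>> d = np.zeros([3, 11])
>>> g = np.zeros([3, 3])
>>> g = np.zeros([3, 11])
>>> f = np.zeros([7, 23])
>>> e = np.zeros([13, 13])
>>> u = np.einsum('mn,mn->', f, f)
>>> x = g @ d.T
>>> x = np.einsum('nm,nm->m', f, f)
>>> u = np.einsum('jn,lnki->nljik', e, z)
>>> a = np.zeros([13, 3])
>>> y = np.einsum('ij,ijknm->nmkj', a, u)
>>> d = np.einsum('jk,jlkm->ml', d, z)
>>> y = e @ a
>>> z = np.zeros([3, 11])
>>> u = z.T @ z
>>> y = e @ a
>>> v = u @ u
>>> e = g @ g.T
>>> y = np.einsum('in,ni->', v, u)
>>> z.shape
(3, 11)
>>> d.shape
(7, 13)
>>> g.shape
(3, 11)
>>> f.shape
(7, 23)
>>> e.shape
(3, 3)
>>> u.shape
(11, 11)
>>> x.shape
(23,)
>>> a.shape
(13, 3)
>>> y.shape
()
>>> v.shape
(11, 11)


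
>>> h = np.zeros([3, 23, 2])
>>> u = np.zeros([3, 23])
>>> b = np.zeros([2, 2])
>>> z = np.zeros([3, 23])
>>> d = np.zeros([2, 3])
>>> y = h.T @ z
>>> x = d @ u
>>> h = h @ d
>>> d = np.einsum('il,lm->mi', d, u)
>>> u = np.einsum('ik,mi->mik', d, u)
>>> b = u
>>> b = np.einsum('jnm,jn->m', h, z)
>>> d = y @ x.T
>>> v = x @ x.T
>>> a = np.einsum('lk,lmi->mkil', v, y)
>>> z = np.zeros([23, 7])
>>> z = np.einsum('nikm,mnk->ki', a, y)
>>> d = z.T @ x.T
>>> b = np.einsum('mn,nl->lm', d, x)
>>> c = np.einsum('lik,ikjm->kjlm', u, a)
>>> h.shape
(3, 23, 3)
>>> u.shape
(3, 23, 2)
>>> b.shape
(23, 2)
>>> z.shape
(23, 2)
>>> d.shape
(2, 2)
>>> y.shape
(2, 23, 23)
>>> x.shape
(2, 23)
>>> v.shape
(2, 2)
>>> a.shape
(23, 2, 23, 2)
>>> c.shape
(2, 23, 3, 2)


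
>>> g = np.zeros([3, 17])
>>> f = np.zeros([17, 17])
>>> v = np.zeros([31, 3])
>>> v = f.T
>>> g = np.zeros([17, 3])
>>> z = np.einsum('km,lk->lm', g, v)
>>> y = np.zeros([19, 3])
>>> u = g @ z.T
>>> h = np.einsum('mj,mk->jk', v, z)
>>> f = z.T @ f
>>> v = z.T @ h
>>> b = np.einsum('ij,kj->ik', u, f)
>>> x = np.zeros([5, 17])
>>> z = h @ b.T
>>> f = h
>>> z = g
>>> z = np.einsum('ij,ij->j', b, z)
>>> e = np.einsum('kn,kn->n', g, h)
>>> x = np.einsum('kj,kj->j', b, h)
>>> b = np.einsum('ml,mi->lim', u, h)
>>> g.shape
(17, 3)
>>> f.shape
(17, 3)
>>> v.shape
(3, 3)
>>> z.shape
(3,)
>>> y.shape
(19, 3)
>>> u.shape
(17, 17)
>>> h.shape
(17, 3)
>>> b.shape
(17, 3, 17)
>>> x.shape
(3,)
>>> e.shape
(3,)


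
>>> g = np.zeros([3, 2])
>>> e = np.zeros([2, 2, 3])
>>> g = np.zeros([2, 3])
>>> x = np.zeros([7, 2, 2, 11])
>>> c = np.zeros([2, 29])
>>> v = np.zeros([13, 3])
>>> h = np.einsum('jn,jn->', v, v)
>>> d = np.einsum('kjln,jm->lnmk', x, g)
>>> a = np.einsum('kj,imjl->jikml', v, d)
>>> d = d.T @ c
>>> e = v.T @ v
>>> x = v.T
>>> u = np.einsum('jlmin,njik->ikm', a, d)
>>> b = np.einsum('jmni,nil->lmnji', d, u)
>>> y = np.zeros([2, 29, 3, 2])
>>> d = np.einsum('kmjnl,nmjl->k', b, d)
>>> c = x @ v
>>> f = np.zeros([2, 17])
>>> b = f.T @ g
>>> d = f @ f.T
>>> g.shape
(2, 3)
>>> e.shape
(3, 3)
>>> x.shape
(3, 13)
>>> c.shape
(3, 3)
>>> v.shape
(13, 3)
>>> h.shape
()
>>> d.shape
(2, 2)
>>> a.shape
(3, 2, 13, 11, 7)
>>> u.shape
(11, 29, 13)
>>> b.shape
(17, 3)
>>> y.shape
(2, 29, 3, 2)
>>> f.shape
(2, 17)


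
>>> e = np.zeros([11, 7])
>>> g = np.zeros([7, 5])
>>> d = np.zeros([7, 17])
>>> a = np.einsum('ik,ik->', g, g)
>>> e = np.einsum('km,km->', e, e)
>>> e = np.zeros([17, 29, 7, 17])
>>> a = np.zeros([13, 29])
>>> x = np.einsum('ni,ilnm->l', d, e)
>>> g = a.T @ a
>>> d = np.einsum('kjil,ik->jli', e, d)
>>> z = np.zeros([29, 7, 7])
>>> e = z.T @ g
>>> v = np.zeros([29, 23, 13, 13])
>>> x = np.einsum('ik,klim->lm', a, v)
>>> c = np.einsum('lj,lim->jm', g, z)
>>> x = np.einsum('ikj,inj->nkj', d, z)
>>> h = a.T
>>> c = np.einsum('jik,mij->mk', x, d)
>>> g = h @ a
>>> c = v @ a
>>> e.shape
(7, 7, 29)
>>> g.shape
(29, 29)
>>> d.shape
(29, 17, 7)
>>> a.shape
(13, 29)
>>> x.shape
(7, 17, 7)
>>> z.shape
(29, 7, 7)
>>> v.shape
(29, 23, 13, 13)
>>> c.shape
(29, 23, 13, 29)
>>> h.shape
(29, 13)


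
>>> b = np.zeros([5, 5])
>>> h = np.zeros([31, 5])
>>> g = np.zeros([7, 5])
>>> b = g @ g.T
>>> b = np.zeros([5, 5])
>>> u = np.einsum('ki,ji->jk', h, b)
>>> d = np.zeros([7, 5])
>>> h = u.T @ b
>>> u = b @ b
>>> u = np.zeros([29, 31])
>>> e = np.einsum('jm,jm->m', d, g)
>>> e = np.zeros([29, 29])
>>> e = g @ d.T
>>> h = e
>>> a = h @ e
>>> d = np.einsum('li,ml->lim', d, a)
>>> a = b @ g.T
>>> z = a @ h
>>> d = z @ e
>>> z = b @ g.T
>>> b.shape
(5, 5)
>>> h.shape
(7, 7)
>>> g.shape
(7, 5)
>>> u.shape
(29, 31)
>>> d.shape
(5, 7)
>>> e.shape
(7, 7)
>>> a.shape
(5, 7)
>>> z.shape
(5, 7)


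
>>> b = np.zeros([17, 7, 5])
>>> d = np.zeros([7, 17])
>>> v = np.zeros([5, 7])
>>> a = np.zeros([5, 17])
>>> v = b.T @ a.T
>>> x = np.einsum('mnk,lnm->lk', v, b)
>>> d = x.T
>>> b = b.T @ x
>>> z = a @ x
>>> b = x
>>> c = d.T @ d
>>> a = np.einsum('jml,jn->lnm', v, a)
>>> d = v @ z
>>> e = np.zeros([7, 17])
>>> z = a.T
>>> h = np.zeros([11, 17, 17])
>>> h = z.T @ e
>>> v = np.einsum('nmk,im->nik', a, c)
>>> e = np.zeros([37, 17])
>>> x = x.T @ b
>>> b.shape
(17, 5)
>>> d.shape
(5, 7, 5)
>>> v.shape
(5, 17, 7)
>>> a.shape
(5, 17, 7)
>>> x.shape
(5, 5)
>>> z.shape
(7, 17, 5)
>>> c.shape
(17, 17)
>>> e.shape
(37, 17)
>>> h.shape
(5, 17, 17)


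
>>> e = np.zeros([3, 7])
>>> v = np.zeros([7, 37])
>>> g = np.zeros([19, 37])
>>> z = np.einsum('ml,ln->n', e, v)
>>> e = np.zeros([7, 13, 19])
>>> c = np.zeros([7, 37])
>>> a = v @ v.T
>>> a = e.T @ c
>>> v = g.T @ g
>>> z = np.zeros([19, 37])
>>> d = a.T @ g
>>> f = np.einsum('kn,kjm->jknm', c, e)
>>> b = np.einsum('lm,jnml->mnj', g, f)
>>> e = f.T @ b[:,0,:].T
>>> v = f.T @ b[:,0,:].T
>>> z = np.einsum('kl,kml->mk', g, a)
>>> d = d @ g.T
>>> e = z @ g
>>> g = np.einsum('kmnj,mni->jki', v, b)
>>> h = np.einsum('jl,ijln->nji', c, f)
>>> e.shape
(13, 37)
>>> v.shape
(19, 37, 7, 37)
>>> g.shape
(37, 19, 13)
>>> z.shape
(13, 19)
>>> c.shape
(7, 37)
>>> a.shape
(19, 13, 37)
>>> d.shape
(37, 13, 19)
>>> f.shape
(13, 7, 37, 19)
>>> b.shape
(37, 7, 13)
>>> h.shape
(19, 7, 13)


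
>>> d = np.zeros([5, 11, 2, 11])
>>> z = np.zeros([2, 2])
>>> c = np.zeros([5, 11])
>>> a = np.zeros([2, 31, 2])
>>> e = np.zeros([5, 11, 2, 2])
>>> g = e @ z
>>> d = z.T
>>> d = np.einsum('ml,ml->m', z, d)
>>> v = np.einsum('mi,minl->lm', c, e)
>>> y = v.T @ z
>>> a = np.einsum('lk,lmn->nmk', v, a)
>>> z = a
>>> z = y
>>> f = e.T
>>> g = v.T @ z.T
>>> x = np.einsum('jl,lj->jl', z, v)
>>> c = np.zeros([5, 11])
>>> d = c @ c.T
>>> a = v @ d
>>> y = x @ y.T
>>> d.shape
(5, 5)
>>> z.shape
(5, 2)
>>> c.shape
(5, 11)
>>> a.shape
(2, 5)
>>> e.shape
(5, 11, 2, 2)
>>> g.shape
(5, 5)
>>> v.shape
(2, 5)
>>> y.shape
(5, 5)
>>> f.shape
(2, 2, 11, 5)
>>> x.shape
(5, 2)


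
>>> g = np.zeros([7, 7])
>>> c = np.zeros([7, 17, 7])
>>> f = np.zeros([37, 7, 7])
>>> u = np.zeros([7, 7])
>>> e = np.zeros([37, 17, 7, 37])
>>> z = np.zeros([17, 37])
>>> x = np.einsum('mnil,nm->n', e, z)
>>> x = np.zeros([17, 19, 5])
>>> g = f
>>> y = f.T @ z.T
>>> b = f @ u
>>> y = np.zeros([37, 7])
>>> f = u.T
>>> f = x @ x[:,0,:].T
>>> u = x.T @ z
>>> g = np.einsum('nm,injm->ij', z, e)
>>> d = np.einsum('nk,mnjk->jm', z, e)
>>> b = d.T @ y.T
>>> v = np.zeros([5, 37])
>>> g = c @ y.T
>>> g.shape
(7, 17, 37)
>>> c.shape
(7, 17, 7)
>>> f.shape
(17, 19, 17)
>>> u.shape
(5, 19, 37)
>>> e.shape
(37, 17, 7, 37)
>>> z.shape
(17, 37)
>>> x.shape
(17, 19, 5)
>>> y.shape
(37, 7)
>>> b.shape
(37, 37)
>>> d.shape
(7, 37)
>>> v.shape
(5, 37)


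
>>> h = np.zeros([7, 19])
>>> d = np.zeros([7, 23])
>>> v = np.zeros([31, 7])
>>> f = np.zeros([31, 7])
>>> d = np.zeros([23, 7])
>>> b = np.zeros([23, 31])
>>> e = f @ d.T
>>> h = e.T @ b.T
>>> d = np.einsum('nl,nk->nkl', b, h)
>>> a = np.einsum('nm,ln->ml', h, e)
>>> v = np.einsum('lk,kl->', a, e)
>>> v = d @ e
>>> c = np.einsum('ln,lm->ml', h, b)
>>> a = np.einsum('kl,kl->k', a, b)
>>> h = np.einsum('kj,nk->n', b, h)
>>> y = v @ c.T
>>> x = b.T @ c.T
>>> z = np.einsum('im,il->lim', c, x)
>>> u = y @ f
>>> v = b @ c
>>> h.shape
(23,)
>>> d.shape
(23, 23, 31)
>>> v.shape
(23, 23)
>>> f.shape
(31, 7)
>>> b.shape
(23, 31)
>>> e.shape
(31, 23)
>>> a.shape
(23,)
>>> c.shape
(31, 23)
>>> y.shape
(23, 23, 31)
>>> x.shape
(31, 31)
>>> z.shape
(31, 31, 23)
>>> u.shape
(23, 23, 7)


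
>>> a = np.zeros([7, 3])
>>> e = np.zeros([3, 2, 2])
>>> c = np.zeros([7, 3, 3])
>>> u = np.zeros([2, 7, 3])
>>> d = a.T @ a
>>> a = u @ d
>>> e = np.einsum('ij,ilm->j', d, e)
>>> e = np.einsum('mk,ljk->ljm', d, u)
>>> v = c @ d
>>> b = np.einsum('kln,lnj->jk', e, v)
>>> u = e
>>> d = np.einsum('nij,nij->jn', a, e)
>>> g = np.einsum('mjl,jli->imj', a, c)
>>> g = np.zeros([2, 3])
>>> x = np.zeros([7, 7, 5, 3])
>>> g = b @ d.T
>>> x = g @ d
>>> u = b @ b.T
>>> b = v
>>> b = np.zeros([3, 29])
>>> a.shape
(2, 7, 3)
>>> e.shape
(2, 7, 3)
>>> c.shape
(7, 3, 3)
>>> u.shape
(3, 3)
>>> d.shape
(3, 2)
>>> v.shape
(7, 3, 3)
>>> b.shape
(3, 29)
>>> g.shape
(3, 3)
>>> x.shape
(3, 2)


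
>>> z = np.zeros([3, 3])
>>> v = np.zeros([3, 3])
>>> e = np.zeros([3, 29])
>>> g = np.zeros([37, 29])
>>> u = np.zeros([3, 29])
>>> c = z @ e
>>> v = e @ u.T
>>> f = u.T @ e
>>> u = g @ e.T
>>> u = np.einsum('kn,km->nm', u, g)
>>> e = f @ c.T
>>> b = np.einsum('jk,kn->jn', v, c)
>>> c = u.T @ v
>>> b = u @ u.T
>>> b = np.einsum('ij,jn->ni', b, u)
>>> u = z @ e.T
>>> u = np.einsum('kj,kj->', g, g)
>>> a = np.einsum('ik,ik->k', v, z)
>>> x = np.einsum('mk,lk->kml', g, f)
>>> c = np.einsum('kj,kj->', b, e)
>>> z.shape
(3, 3)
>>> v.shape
(3, 3)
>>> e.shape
(29, 3)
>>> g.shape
(37, 29)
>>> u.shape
()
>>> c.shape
()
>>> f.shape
(29, 29)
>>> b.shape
(29, 3)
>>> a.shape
(3,)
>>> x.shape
(29, 37, 29)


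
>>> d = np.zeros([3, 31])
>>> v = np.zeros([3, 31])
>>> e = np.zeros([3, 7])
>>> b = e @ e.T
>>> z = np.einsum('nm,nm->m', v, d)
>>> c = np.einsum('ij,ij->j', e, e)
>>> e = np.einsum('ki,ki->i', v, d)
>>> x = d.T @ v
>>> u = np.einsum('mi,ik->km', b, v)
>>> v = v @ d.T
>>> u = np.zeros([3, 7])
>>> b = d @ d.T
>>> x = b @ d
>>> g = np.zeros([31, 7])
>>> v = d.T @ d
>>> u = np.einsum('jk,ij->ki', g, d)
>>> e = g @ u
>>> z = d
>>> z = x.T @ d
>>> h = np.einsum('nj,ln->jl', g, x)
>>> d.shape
(3, 31)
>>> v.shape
(31, 31)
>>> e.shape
(31, 3)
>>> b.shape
(3, 3)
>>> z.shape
(31, 31)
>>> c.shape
(7,)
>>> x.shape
(3, 31)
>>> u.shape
(7, 3)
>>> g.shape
(31, 7)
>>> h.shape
(7, 3)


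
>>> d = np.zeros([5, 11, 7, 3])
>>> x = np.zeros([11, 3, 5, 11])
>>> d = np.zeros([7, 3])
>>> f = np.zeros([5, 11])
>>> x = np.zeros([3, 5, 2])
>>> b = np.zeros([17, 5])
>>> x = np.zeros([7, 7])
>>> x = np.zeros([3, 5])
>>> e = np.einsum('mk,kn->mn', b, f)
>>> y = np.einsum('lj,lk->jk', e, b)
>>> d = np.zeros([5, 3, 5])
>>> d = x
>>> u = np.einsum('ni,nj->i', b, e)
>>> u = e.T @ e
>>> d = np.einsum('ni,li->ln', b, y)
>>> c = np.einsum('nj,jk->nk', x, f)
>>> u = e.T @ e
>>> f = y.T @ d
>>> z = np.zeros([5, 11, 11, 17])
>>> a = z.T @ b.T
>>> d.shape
(11, 17)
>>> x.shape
(3, 5)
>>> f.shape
(5, 17)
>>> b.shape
(17, 5)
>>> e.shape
(17, 11)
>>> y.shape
(11, 5)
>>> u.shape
(11, 11)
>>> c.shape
(3, 11)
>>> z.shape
(5, 11, 11, 17)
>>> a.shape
(17, 11, 11, 17)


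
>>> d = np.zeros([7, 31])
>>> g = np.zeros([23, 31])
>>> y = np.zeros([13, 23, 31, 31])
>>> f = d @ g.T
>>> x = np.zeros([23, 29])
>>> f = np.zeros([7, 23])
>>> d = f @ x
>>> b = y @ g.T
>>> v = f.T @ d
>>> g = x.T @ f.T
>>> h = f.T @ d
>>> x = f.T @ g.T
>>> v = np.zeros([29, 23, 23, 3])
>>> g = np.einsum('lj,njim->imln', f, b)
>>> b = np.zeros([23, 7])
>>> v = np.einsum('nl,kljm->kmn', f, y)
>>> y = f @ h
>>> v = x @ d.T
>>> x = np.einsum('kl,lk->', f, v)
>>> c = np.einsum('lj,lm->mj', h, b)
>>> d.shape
(7, 29)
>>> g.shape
(31, 23, 7, 13)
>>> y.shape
(7, 29)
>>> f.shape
(7, 23)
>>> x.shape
()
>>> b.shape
(23, 7)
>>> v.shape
(23, 7)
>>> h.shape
(23, 29)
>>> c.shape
(7, 29)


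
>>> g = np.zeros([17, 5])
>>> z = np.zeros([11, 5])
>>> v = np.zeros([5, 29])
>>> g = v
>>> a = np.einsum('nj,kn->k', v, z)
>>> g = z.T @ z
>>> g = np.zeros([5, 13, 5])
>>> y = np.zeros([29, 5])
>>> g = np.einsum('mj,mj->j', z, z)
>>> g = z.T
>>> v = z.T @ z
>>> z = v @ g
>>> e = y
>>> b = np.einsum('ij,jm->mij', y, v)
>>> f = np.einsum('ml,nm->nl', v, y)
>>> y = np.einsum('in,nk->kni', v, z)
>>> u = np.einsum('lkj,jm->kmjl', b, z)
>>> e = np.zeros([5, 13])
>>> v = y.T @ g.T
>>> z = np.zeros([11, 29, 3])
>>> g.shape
(5, 11)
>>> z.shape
(11, 29, 3)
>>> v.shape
(5, 5, 5)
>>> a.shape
(11,)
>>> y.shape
(11, 5, 5)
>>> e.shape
(5, 13)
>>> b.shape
(5, 29, 5)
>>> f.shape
(29, 5)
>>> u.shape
(29, 11, 5, 5)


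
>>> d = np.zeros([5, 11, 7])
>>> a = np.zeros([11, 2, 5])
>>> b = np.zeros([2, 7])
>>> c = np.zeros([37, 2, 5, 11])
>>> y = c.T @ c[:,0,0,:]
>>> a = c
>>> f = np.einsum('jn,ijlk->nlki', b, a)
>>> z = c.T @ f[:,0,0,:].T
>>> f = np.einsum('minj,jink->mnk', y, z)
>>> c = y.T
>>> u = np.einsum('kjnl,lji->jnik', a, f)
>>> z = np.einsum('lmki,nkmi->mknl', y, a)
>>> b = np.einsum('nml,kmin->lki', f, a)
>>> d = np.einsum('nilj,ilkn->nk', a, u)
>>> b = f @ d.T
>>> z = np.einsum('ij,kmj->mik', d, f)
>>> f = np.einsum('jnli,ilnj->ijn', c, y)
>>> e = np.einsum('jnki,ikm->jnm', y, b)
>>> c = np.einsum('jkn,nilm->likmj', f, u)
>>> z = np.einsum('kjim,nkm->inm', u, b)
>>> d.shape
(37, 7)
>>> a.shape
(37, 2, 5, 11)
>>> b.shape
(11, 2, 37)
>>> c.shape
(7, 5, 11, 37, 11)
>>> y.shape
(11, 5, 2, 11)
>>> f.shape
(11, 11, 2)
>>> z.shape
(7, 11, 37)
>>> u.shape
(2, 5, 7, 37)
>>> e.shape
(11, 5, 37)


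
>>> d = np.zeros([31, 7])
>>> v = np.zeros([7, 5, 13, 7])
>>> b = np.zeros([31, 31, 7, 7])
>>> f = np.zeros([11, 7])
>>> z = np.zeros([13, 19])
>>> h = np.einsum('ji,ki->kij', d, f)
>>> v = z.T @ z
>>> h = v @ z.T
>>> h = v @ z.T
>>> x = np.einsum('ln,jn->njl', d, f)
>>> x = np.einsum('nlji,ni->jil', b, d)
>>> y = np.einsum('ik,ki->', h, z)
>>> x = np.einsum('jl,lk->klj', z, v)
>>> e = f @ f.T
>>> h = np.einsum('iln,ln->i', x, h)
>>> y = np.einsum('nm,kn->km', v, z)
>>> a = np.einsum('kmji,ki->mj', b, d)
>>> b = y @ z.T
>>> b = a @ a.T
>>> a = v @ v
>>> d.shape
(31, 7)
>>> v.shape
(19, 19)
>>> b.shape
(31, 31)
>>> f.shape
(11, 7)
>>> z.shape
(13, 19)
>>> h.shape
(19,)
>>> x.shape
(19, 19, 13)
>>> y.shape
(13, 19)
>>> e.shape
(11, 11)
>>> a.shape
(19, 19)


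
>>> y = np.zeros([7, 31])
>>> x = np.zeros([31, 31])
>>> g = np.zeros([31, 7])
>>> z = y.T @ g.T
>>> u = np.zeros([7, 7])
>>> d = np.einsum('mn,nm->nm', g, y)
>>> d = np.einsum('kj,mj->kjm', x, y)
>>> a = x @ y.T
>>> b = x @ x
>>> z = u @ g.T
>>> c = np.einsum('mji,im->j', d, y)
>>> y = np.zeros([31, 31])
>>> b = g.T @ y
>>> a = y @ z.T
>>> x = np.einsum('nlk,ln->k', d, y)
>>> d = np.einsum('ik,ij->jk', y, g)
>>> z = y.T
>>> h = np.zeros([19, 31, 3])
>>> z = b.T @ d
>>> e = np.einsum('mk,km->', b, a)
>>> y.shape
(31, 31)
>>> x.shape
(7,)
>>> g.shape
(31, 7)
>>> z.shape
(31, 31)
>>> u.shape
(7, 7)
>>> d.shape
(7, 31)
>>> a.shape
(31, 7)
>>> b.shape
(7, 31)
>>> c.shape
(31,)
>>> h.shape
(19, 31, 3)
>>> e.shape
()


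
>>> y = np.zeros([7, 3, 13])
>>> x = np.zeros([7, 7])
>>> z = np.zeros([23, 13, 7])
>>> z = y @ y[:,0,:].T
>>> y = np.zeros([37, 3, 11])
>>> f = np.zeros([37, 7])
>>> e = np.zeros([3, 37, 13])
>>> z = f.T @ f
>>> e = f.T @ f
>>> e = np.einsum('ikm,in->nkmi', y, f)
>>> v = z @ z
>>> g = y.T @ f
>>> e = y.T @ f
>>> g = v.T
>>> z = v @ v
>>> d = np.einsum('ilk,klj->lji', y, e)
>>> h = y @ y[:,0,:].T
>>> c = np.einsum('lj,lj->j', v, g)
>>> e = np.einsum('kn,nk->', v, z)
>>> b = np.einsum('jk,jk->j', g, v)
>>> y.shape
(37, 3, 11)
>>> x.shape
(7, 7)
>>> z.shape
(7, 7)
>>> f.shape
(37, 7)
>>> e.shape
()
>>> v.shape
(7, 7)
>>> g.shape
(7, 7)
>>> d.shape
(3, 7, 37)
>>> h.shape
(37, 3, 37)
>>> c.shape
(7,)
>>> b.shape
(7,)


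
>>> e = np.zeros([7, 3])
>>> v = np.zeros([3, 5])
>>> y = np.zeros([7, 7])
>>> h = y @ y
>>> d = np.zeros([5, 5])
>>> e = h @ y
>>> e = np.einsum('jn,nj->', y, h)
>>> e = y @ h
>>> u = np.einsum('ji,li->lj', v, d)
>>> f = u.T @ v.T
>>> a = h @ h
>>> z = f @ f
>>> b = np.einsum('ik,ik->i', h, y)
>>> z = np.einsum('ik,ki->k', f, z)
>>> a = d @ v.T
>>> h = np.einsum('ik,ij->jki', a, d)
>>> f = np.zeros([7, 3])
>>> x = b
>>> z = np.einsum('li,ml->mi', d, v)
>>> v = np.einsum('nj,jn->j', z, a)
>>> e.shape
(7, 7)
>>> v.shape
(5,)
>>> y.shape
(7, 7)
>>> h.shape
(5, 3, 5)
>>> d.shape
(5, 5)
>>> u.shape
(5, 3)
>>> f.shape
(7, 3)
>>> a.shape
(5, 3)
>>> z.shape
(3, 5)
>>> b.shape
(7,)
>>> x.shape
(7,)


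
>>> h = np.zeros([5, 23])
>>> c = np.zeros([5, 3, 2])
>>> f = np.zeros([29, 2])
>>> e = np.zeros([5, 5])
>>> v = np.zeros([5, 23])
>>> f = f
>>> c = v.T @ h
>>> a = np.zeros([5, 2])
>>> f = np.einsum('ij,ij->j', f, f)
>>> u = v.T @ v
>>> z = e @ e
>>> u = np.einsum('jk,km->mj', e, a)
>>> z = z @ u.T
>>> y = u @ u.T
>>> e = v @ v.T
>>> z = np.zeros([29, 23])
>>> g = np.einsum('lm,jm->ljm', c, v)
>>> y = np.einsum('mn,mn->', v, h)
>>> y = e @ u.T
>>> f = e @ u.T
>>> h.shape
(5, 23)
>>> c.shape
(23, 23)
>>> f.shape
(5, 2)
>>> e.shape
(5, 5)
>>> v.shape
(5, 23)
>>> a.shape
(5, 2)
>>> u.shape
(2, 5)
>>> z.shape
(29, 23)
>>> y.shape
(5, 2)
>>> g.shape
(23, 5, 23)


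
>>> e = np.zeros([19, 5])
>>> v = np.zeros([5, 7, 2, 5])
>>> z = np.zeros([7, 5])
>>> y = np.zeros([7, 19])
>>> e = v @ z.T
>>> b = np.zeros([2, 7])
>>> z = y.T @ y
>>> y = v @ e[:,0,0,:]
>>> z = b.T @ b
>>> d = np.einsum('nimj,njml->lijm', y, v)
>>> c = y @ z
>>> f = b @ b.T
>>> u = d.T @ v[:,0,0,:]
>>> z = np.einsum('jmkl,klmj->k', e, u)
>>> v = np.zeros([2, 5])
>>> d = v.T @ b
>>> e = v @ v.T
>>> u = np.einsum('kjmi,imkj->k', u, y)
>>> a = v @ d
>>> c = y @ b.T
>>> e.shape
(2, 2)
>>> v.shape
(2, 5)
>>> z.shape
(2,)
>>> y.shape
(5, 7, 2, 7)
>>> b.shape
(2, 7)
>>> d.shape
(5, 7)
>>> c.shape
(5, 7, 2, 2)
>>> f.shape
(2, 2)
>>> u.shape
(2,)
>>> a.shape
(2, 7)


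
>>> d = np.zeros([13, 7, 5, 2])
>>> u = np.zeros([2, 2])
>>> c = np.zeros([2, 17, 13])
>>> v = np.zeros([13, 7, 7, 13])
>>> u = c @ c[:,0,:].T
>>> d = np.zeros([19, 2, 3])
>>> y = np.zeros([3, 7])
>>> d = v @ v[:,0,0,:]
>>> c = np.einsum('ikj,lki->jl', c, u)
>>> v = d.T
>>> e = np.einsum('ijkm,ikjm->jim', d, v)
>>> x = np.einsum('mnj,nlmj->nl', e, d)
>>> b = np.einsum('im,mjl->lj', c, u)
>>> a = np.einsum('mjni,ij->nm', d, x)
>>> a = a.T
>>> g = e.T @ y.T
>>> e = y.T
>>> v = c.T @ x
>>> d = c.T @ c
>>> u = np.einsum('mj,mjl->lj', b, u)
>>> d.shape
(2, 2)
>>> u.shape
(2, 17)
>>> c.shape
(13, 2)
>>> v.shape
(2, 7)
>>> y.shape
(3, 7)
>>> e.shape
(7, 3)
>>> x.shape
(13, 7)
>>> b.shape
(2, 17)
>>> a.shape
(13, 7)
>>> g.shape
(13, 13, 3)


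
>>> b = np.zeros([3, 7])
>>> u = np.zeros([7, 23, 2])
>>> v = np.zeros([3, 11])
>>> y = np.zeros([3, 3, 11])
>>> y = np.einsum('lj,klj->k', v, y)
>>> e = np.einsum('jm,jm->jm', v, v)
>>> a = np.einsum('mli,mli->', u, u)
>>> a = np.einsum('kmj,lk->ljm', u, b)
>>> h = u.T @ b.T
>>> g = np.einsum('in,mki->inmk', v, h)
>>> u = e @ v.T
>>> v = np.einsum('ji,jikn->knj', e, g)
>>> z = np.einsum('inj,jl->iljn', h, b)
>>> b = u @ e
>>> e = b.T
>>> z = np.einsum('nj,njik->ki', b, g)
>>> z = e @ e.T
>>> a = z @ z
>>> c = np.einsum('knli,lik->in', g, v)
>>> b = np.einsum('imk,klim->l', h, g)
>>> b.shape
(11,)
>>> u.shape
(3, 3)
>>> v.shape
(2, 23, 3)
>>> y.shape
(3,)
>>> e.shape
(11, 3)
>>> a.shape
(11, 11)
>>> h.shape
(2, 23, 3)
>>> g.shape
(3, 11, 2, 23)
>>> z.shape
(11, 11)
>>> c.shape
(23, 11)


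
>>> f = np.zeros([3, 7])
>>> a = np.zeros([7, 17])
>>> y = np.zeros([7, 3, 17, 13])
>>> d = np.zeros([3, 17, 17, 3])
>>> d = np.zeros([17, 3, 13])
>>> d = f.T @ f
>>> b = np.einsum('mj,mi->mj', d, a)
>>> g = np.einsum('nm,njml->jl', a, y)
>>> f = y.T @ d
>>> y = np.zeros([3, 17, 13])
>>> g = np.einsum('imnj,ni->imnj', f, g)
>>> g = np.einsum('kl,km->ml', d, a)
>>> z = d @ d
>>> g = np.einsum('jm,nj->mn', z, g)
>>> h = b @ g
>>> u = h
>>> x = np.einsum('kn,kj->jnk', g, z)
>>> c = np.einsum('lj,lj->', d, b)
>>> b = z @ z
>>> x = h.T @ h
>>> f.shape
(13, 17, 3, 7)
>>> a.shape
(7, 17)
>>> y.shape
(3, 17, 13)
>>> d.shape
(7, 7)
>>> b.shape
(7, 7)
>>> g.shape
(7, 17)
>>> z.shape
(7, 7)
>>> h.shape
(7, 17)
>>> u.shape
(7, 17)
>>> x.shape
(17, 17)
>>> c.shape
()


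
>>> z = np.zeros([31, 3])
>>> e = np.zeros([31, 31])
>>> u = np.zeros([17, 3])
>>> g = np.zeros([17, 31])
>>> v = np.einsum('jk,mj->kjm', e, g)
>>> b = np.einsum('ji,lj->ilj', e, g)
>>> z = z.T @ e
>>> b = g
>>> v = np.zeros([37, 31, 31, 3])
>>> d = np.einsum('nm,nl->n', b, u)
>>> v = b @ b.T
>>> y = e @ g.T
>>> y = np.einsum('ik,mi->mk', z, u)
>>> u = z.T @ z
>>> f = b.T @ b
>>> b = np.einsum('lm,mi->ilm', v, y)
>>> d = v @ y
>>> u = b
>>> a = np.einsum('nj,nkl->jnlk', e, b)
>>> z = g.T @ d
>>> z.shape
(31, 31)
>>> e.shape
(31, 31)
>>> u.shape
(31, 17, 17)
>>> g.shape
(17, 31)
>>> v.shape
(17, 17)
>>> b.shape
(31, 17, 17)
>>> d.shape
(17, 31)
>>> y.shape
(17, 31)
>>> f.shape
(31, 31)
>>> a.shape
(31, 31, 17, 17)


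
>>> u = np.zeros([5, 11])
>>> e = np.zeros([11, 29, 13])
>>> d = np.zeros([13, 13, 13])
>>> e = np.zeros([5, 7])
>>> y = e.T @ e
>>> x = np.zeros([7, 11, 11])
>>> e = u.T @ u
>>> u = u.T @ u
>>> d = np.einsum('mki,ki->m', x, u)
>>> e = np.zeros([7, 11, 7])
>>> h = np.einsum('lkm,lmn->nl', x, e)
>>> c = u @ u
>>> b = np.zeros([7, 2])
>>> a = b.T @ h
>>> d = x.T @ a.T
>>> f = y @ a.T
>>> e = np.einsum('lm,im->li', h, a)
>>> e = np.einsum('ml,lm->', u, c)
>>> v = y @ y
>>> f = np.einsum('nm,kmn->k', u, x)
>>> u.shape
(11, 11)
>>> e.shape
()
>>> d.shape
(11, 11, 2)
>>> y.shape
(7, 7)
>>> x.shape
(7, 11, 11)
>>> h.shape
(7, 7)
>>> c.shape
(11, 11)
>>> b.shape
(7, 2)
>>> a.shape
(2, 7)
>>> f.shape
(7,)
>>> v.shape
(7, 7)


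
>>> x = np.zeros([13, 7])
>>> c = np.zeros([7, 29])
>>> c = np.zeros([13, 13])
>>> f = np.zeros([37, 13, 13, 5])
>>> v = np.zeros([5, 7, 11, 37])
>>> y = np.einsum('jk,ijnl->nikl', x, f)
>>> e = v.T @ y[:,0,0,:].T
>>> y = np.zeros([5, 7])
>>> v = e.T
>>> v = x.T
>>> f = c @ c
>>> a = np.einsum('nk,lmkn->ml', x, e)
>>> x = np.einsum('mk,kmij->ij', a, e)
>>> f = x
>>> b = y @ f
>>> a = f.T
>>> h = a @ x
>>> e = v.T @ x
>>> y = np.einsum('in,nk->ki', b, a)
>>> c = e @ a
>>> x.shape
(7, 13)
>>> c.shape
(13, 7)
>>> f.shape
(7, 13)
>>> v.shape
(7, 13)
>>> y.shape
(7, 5)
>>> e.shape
(13, 13)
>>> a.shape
(13, 7)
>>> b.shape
(5, 13)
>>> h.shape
(13, 13)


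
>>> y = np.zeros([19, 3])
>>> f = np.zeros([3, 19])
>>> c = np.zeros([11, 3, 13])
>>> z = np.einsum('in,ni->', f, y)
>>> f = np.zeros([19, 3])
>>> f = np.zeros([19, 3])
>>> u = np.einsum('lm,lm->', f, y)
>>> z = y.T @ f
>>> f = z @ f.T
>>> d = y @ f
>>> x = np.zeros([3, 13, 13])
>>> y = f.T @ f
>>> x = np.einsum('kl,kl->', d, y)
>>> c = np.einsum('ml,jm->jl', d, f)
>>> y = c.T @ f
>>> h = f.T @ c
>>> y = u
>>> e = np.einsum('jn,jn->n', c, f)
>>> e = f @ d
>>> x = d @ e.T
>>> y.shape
()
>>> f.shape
(3, 19)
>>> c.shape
(3, 19)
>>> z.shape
(3, 3)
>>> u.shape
()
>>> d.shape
(19, 19)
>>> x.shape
(19, 3)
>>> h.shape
(19, 19)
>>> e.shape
(3, 19)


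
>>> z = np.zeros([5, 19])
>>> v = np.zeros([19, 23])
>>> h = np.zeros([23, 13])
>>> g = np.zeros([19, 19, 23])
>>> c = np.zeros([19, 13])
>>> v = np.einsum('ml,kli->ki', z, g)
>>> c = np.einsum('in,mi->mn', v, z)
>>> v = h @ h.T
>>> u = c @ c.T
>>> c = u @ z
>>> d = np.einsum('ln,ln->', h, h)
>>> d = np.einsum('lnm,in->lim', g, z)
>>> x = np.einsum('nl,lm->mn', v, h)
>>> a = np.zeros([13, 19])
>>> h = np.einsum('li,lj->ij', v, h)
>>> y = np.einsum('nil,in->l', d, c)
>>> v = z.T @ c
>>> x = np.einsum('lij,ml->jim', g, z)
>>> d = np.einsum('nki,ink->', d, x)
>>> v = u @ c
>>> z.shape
(5, 19)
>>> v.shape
(5, 19)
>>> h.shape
(23, 13)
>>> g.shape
(19, 19, 23)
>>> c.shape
(5, 19)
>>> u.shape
(5, 5)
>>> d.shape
()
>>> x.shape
(23, 19, 5)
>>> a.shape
(13, 19)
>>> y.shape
(23,)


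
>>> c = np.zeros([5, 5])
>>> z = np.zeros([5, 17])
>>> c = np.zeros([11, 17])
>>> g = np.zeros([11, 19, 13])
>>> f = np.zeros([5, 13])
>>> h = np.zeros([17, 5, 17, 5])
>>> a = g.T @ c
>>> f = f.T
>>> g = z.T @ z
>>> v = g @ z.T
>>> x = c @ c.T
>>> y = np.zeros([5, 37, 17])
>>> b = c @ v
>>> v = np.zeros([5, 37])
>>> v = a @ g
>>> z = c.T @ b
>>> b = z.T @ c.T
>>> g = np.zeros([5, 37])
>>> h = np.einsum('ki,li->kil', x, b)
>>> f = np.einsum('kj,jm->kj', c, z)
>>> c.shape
(11, 17)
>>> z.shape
(17, 5)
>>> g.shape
(5, 37)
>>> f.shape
(11, 17)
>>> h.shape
(11, 11, 5)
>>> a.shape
(13, 19, 17)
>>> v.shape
(13, 19, 17)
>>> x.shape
(11, 11)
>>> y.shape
(5, 37, 17)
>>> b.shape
(5, 11)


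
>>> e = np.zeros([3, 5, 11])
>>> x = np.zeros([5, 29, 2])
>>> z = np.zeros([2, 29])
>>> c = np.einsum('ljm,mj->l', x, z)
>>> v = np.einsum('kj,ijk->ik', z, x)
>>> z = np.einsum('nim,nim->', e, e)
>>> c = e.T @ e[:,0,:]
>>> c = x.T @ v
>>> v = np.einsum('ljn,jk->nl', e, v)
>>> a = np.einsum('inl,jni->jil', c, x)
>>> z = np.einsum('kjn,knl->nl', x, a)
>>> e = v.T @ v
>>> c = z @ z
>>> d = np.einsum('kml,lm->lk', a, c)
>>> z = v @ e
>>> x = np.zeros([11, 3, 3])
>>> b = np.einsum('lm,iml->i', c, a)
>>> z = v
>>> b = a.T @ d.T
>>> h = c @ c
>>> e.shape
(3, 3)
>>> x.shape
(11, 3, 3)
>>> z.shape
(11, 3)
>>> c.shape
(2, 2)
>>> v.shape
(11, 3)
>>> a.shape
(5, 2, 2)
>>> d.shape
(2, 5)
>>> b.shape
(2, 2, 2)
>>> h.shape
(2, 2)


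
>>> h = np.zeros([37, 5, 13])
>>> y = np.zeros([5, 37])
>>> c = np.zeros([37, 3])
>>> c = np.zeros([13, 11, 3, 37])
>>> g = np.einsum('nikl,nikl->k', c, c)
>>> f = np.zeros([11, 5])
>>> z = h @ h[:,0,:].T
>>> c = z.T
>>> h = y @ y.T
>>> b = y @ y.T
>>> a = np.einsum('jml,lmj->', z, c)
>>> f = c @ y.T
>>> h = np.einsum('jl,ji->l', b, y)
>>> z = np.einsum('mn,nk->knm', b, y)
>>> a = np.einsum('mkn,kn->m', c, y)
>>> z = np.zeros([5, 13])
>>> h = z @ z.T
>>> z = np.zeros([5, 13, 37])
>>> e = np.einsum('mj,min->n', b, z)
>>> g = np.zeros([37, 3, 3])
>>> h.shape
(5, 5)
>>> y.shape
(5, 37)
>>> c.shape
(37, 5, 37)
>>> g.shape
(37, 3, 3)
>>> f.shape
(37, 5, 5)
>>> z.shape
(5, 13, 37)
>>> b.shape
(5, 5)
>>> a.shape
(37,)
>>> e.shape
(37,)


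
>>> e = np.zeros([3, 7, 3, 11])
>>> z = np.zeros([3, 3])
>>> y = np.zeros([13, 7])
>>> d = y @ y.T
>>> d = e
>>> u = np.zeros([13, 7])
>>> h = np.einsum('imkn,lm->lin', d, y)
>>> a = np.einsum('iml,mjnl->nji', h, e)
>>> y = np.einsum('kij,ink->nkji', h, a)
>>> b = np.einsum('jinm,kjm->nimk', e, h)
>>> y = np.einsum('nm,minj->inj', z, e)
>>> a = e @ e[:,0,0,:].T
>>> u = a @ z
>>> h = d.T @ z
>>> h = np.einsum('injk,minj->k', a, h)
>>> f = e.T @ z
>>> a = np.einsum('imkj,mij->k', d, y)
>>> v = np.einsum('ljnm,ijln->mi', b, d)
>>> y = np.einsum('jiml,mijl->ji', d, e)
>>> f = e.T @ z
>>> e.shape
(3, 7, 3, 11)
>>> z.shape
(3, 3)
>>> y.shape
(3, 7)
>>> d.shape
(3, 7, 3, 11)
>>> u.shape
(3, 7, 3, 3)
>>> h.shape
(3,)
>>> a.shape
(3,)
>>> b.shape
(3, 7, 11, 13)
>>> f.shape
(11, 3, 7, 3)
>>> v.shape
(13, 3)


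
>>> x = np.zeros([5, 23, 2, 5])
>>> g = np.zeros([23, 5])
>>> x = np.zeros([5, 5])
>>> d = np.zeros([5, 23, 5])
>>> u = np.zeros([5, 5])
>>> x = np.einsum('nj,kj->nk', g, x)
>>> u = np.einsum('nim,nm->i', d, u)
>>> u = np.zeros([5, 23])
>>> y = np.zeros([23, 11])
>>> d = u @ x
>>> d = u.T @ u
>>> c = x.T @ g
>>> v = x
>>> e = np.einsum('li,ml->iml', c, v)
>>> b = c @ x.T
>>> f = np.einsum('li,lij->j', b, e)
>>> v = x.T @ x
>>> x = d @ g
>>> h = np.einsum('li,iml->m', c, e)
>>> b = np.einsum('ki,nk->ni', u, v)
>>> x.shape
(23, 5)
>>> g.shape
(23, 5)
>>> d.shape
(23, 23)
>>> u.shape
(5, 23)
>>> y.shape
(23, 11)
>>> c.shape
(5, 5)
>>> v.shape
(5, 5)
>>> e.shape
(5, 23, 5)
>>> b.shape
(5, 23)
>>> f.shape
(5,)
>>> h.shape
(23,)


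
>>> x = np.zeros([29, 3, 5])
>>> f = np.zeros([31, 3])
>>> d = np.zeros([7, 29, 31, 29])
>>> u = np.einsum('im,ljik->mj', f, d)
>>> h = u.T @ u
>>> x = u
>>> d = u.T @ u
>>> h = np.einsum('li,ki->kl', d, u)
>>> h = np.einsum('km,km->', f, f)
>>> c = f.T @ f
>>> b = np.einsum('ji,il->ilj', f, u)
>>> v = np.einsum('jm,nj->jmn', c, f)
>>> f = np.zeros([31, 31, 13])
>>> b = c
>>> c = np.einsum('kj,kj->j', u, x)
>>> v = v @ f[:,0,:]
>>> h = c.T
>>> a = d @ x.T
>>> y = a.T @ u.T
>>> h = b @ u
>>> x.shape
(3, 29)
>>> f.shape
(31, 31, 13)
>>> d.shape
(29, 29)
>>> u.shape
(3, 29)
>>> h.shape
(3, 29)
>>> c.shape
(29,)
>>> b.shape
(3, 3)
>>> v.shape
(3, 3, 13)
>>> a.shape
(29, 3)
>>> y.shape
(3, 3)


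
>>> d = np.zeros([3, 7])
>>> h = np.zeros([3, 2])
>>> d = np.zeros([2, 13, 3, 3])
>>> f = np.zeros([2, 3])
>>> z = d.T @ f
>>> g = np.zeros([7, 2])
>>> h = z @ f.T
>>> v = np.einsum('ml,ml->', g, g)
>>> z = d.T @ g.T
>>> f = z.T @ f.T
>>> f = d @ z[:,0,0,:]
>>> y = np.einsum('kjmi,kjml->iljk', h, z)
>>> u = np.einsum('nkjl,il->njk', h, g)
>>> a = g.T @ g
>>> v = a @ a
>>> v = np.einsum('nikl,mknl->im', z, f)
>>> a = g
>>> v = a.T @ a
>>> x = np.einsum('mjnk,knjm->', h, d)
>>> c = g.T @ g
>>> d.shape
(2, 13, 3, 3)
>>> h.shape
(3, 3, 13, 2)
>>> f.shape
(2, 13, 3, 7)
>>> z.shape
(3, 3, 13, 7)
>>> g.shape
(7, 2)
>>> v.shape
(2, 2)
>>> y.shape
(2, 7, 3, 3)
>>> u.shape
(3, 13, 3)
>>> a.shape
(7, 2)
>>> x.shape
()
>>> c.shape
(2, 2)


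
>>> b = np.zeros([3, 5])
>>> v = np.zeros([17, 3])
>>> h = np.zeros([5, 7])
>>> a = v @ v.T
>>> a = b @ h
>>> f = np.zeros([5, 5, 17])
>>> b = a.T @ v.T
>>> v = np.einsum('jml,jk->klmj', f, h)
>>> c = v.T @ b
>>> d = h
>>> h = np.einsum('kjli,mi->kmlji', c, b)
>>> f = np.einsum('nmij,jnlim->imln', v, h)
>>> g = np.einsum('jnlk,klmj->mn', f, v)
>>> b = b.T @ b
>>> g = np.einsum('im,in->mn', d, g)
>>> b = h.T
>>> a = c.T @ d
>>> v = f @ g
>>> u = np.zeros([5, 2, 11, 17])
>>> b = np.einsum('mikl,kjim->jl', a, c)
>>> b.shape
(5, 7)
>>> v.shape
(5, 17, 17, 17)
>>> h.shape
(5, 7, 17, 5, 17)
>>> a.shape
(17, 17, 5, 7)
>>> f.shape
(5, 17, 17, 7)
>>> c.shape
(5, 5, 17, 17)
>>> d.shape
(5, 7)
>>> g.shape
(7, 17)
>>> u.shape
(5, 2, 11, 17)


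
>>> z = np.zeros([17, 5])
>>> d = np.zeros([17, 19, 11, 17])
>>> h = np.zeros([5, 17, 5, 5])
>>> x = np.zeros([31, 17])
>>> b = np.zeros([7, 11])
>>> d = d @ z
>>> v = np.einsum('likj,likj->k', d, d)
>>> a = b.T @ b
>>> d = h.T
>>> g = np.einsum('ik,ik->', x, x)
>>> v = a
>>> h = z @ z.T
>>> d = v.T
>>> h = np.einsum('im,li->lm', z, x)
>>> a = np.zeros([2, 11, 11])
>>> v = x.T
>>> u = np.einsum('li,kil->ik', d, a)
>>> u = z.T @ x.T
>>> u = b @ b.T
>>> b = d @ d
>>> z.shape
(17, 5)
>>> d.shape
(11, 11)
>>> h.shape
(31, 5)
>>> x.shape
(31, 17)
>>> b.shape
(11, 11)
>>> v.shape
(17, 31)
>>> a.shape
(2, 11, 11)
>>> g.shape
()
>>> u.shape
(7, 7)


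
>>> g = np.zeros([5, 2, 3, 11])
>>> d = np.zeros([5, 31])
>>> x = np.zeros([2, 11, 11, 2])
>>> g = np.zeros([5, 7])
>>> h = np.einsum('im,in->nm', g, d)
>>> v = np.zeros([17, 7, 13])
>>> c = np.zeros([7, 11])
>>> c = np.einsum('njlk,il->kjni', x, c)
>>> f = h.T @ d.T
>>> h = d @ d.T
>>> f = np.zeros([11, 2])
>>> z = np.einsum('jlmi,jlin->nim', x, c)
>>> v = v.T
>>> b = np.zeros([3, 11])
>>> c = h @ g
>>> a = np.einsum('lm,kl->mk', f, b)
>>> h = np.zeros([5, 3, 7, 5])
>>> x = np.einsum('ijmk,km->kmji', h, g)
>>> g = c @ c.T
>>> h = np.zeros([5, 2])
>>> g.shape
(5, 5)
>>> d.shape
(5, 31)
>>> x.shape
(5, 7, 3, 5)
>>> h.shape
(5, 2)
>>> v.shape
(13, 7, 17)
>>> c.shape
(5, 7)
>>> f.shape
(11, 2)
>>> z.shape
(7, 2, 11)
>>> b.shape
(3, 11)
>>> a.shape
(2, 3)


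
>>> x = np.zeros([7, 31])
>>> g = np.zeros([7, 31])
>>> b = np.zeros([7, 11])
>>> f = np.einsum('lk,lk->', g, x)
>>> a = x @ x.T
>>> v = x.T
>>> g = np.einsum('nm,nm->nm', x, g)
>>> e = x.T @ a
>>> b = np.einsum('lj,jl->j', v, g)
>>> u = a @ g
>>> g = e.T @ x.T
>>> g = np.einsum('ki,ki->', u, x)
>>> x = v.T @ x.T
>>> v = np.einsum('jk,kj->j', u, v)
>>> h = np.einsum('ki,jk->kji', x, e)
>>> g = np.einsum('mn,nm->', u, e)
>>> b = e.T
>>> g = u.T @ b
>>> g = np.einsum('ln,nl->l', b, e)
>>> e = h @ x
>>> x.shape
(7, 7)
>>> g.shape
(7,)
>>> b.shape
(7, 31)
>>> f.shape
()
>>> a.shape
(7, 7)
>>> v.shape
(7,)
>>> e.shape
(7, 31, 7)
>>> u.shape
(7, 31)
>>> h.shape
(7, 31, 7)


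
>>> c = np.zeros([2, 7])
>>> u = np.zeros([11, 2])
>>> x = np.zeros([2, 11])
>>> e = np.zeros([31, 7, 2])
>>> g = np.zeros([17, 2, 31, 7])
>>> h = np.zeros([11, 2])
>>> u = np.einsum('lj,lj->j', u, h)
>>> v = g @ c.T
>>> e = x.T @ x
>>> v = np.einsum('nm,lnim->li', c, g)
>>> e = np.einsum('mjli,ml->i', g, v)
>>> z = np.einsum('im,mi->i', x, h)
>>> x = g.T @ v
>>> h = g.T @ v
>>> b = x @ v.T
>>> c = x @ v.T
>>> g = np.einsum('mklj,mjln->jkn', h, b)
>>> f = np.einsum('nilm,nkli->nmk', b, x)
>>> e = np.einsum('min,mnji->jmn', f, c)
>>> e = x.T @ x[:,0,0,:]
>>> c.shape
(7, 31, 2, 17)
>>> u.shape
(2,)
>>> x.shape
(7, 31, 2, 31)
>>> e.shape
(31, 2, 31, 31)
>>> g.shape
(31, 31, 17)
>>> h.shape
(7, 31, 2, 31)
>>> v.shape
(17, 31)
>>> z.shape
(2,)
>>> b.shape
(7, 31, 2, 17)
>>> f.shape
(7, 17, 31)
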